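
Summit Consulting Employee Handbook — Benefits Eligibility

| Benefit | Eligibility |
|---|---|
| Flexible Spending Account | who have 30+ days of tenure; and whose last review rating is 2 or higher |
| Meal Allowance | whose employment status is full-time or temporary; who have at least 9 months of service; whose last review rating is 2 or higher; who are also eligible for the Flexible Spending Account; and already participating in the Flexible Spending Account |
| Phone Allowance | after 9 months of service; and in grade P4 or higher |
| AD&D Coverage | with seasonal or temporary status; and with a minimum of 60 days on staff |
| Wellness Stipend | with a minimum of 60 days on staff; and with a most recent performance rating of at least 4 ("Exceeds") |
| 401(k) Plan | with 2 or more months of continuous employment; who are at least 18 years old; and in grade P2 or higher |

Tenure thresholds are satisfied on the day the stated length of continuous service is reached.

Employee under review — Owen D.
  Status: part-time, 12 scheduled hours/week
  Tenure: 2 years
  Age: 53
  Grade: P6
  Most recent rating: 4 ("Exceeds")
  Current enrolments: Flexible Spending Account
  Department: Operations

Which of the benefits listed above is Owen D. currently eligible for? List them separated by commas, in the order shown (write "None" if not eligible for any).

Flexible Spending Account — service 2 years ≥ 30 days ✓; rating 4 ≥ 2 ✓ → eligible.
Meal Allowance — status part-time ✗ (requires full-time or temporary) → not eligible.
Phone Allowance — service 2 years ≥ 9 months (≈270 days) ✓; grade P6 ≥ P4 ✓ → eligible.
AD&D Coverage — status part-time ✗ (requires seasonal or temporary) → not eligible.
Wellness Stipend — service 2 years ≥ 60 days ✓; rating 4 ≥ 4 ✓ → eligible.
401(k) Plan — service 2 years ≥ 2 months (≈60 days) ✓; age 53 ≥ 18 ✓; grade P6 ≥ P2 ✓ → eligible.

Flexible Spending Account, Phone Allowance, Wellness Stipend, 401(k) Plan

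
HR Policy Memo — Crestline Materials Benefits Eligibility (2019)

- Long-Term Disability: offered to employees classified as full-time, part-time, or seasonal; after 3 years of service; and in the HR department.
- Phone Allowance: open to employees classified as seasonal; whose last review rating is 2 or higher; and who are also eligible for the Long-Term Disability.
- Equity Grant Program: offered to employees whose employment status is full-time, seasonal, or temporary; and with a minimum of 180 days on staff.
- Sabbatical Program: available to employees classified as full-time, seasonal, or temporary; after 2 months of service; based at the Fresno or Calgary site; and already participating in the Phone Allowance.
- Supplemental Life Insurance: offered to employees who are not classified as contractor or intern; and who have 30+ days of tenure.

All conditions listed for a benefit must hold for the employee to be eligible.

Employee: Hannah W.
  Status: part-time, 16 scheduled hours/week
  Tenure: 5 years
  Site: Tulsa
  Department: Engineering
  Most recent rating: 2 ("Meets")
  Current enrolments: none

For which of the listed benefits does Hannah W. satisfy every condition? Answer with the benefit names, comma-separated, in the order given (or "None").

Supplemental Life Insurance

Long-Term Disability — status part-time ✓; service 5 years ≥ 3 years ✓; dept Engineering ✗ → not eligible.
Phone Allowance — status part-time ✗ (requires seasonal) → not eligible.
Equity Grant Program — status part-time ✗ (requires full-time, seasonal, or temporary) → not eligible.
Sabbatical Program — status part-time ✗ (requires full-time, seasonal, or temporary) → not eligible.
Supplemental Life Insurance — status part-time ✓ (not excluded); service 5 years ≥ 30 days ✓ → eligible.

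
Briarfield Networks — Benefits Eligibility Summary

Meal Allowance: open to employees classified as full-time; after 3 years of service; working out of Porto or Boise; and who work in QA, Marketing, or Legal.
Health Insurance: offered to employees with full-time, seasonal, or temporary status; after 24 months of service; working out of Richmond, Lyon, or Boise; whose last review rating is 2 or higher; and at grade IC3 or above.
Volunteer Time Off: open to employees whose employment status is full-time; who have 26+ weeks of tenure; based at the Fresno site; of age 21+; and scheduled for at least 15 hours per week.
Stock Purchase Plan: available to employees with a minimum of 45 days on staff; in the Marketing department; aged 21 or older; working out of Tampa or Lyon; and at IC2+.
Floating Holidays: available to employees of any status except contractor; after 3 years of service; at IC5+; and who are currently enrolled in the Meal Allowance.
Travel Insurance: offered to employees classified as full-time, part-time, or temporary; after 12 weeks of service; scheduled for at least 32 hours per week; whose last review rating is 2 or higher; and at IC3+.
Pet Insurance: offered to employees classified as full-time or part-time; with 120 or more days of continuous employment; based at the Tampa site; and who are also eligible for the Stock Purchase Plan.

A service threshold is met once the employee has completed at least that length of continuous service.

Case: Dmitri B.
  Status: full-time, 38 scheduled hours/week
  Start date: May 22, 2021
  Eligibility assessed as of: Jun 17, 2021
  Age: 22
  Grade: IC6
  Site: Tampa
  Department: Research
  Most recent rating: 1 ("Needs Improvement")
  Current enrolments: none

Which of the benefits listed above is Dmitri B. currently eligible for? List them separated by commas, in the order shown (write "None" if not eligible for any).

Service from May 22, 2021 to Jun 17, 2021: 26 days.
Meal Allowance — status full-time ✓; service 26 days < 3 years (≈1095 days) ✗ → not eligible.
Health Insurance — status full-time ✓; service 26 days < 24 months (≈720 days) ✗ → not eligible.
Volunteer Time Off — status full-time ✓; service 26 days < 26 weeks (≈182 days) ✗ → not eligible.
Stock Purchase Plan — service 26 days < 45 days ✗ → not eligible.
Floating Holidays — status full-time ✓ (not excluded); service 26 days < 3 years (≈1095 days) ✗ → not eligible.
Travel Insurance — status full-time ✓; service 26 days < 12 weeks (≈84 days) ✗ → not eligible.
Pet Insurance — status full-time ✓; service 26 days < 120 days ✗ → not eligible.

None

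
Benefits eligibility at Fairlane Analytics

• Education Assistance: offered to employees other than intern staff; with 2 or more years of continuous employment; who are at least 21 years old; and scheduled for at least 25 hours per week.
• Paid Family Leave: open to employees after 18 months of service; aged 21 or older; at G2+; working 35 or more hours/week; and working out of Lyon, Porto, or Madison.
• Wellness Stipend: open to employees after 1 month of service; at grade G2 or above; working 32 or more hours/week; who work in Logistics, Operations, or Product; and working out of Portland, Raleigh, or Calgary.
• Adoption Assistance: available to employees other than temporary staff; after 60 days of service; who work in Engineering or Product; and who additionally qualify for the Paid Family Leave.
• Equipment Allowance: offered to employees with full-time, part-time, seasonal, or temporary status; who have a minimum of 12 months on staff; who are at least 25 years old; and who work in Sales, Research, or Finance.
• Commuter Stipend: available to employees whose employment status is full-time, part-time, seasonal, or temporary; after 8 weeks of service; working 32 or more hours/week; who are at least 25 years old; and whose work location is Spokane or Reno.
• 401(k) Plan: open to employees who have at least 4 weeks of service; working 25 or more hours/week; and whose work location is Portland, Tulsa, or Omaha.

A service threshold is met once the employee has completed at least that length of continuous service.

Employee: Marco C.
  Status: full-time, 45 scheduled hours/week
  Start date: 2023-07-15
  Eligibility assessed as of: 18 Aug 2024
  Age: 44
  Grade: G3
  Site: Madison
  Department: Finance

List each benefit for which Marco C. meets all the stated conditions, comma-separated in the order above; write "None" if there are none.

Equipment Allowance

Service from 2023-07-15 to 18 Aug 2024: 400 days.
Education Assistance — status full-time ✓ (not excluded); service 400 days < 2 years (≈730 days) ✗ → not eligible.
Paid Family Leave — service 400 days < 18 months (≈540 days) ✗ → not eligible.
Wellness Stipend — service 400 days ≥ 1 month (≈30 days) ✓; grade G3 ≥ G2 ✓; 45 hrs/wk ≥ 32 ✓; dept Finance ✗ → not eligible.
Adoption Assistance — status full-time ✓ (not excluded); service 400 days ≥ 60 days ✓; dept Finance ✗ → not eligible.
Equipment Allowance — status full-time ✓; service 400 days ≥ 12 months (≈360 days) ✓; age 44 ≥ 25 ✓; dept Finance ✓ → eligible.
Commuter Stipend — status full-time ✓; service 400 days ≥ 8 weeks (≈56 days) ✓; 45 hrs/wk ≥ 32 ✓; age 44 ≥ 25 ✓; site Madison ✗ (not Spokane or Reno) → not eligible.
401(k) Plan — service 400 days ≥ 4 weeks (≈28 days) ✓; 45 hrs/wk ≥ 25 ✓; site Madison ✗ (not Portland, Tulsa, or Omaha) → not eligible.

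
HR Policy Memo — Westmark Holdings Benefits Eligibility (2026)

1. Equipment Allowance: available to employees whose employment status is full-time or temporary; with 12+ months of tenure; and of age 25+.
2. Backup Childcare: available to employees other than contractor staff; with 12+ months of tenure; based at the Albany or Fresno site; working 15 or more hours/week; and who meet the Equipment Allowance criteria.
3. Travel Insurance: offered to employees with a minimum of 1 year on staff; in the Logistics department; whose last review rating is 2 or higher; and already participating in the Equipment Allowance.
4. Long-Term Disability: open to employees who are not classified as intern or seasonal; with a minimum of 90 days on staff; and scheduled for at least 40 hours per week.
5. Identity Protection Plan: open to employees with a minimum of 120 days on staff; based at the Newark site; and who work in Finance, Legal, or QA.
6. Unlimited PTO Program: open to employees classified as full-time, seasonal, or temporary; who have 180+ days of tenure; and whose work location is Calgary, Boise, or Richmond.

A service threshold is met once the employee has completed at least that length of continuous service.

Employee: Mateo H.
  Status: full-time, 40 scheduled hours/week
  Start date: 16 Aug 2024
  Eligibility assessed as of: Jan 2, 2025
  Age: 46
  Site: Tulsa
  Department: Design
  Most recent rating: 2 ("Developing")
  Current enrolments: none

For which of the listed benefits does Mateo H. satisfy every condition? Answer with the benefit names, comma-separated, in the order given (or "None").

Service from 16 Aug 2024 to Jan 2, 2025: 139 days.
Equipment Allowance — status full-time ✓; service 139 days < 12 months (≈360 days) ✗ → not eligible.
Backup Childcare — status full-time ✓ (not excluded); service 139 days < 12 months (≈360 days) ✗ → not eligible.
Travel Insurance — service 139 days < 1 year (≈365 days) ✗ → not eligible.
Long-Term Disability — status full-time ✓ (not excluded); service 139 days ≥ 90 days ✓; 40 hrs/wk ≥ 40 ✓ → eligible.
Identity Protection Plan — service 139 days ≥ 120 days ✓; site Tulsa ✗ (not Newark) → not eligible.
Unlimited PTO Program — status full-time ✓; service 139 days < 180 days ✗ → not eligible.

Long-Term Disability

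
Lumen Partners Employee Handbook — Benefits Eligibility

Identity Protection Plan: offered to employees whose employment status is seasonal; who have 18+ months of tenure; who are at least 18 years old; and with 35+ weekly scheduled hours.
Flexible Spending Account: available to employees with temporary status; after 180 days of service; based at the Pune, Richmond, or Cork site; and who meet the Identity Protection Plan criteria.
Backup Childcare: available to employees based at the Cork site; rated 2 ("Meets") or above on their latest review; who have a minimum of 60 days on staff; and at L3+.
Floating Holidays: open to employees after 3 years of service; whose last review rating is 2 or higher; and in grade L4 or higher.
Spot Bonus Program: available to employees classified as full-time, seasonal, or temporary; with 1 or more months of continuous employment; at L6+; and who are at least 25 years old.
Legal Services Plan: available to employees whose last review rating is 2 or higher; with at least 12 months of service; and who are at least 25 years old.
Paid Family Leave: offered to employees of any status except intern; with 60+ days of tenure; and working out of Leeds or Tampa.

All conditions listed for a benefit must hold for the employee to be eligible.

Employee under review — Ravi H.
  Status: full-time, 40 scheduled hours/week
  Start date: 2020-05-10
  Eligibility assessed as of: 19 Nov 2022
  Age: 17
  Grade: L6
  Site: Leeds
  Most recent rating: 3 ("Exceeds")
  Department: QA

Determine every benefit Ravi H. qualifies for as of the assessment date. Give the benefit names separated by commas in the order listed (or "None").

Service from 2020-05-10 to 19 Nov 2022: 923 days.
Identity Protection Plan — status full-time ✗ (requires seasonal) → not eligible.
Flexible Spending Account — status full-time ✗ (requires temporary) → not eligible.
Backup Childcare — site Leeds ✗ (not Cork) → not eligible.
Floating Holidays — service 923 days < 3 years (≈1095 days) ✗ → not eligible.
Spot Bonus Program — status full-time ✓; service 923 days ≥ 1 month (≈30 days) ✓; grade L6 ≥ L6 ✓; age 17 < 25 ✗ → not eligible.
Legal Services Plan — rating 3 ≥ 2 ✓; service 923 days ≥ 12 months (≈360 days) ✓; age 17 < 25 ✗ → not eligible.
Paid Family Leave — status full-time ✓ (not excluded); service 923 days ≥ 60 days ✓; site Leeds ✓ → eligible.

Paid Family Leave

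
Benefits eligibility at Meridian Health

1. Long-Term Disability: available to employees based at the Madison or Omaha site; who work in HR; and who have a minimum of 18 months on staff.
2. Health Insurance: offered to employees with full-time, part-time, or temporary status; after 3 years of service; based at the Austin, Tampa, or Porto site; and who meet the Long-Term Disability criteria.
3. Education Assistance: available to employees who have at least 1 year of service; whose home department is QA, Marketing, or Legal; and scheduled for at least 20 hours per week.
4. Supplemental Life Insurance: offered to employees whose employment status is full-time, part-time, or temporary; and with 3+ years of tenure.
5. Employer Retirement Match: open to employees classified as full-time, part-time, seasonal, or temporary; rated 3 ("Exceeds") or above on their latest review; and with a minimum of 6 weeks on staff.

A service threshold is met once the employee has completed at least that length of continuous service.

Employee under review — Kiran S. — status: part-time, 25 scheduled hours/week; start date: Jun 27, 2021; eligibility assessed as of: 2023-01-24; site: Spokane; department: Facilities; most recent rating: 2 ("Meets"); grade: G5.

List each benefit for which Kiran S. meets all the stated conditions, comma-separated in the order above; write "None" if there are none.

None

Service from Jun 27, 2021 to 2023-01-24: 576 days.
Long-Term Disability — site Spokane ✗ (not Madison or Omaha) → not eligible.
Health Insurance — status part-time ✓; service 576 days < 3 years (≈1095 days) ✗ → not eligible.
Education Assistance — service 576 days ≥ 1 year (≈365 days) ✓; dept Facilities ✗ → not eligible.
Supplemental Life Insurance — status part-time ✓; service 576 days < 3 years (≈1095 days) ✗ → not eligible.
Employer Retirement Match — status part-time ✓; rating 2 < 3 ✗ → not eligible.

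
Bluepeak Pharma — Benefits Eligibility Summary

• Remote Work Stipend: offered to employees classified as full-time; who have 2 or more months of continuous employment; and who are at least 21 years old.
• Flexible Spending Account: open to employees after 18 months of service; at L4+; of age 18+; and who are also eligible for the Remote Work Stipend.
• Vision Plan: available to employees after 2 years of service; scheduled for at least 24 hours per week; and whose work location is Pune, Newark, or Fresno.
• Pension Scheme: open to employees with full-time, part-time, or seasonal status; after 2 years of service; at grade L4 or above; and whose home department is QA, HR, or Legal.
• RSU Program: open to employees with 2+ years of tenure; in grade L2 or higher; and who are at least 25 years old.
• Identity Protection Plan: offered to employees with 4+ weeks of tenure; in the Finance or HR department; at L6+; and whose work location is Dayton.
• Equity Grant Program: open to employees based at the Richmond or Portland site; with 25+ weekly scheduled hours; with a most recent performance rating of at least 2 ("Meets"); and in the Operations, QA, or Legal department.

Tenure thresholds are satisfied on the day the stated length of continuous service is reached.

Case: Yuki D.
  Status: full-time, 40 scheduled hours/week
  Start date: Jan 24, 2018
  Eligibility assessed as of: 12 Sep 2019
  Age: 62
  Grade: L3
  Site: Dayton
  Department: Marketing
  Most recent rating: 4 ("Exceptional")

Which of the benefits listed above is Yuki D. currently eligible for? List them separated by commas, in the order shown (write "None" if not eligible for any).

Service from Jan 24, 2018 to 12 Sep 2019: 596 days.
Remote Work Stipend — status full-time ✓; service 596 days ≥ 2 months (≈60 days) ✓; age 62 ≥ 21 ✓ → eligible.
Flexible Spending Account — service 596 days ≥ 18 months (≈540 days) ✓; grade L3 < L4 ✗ → not eligible.
Vision Plan — service 596 days < 2 years (≈730 days) ✗ → not eligible.
Pension Scheme — status full-time ✓; service 596 days < 2 years (≈730 days) ✗ → not eligible.
RSU Program — service 596 days < 2 years (≈730 days) ✗ → not eligible.
Identity Protection Plan — service 596 days ≥ 4 weeks (≈28 days) ✓; dept Marketing ✗ → not eligible.
Equity Grant Program — site Dayton ✗ (not Richmond or Portland) → not eligible.

Remote Work Stipend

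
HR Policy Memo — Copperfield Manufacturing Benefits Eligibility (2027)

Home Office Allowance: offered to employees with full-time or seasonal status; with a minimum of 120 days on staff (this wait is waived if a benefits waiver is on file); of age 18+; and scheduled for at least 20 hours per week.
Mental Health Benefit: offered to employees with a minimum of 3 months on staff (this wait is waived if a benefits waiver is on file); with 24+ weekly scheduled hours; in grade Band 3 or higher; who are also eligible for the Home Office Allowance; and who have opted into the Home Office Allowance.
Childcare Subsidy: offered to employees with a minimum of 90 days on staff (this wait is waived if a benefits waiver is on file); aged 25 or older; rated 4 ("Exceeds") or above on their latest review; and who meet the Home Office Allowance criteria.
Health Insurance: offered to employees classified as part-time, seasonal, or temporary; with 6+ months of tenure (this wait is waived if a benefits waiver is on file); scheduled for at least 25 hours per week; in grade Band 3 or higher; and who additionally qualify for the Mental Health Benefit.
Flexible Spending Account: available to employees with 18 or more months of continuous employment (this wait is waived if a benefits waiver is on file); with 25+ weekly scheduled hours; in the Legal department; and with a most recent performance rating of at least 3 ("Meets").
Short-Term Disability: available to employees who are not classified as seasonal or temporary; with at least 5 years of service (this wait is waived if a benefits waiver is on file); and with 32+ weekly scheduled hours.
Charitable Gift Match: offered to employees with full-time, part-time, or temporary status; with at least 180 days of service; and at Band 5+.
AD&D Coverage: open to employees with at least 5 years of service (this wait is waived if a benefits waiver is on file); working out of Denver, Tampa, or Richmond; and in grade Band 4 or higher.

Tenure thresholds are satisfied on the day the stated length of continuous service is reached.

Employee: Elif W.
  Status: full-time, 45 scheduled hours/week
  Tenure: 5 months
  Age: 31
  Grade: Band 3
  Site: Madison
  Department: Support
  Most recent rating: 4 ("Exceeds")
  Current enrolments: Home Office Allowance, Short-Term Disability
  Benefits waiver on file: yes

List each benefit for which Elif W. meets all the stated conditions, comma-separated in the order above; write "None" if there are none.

Home Office Allowance — status full-time ✓; benefits waiver on file ✓; age 31 ≥ 18 ✓; 45 hrs/wk ≥ 20 ✓ → eligible.
Mental Health Benefit — benefits waiver on file ✓; 45 hrs/wk ≥ 24 ✓; grade Band 3 ≥ Band 3 ✓; eligible for Home Office Allowance ✓; enrolled in Home Office Allowance ✓ → eligible.
Childcare Subsidy — benefits waiver on file ✓; age 31 ≥ 25 ✓; rating 4 ≥ 4 ✓; eligible for Home Office Allowance ✓ → eligible.
Health Insurance — status full-time ✗ (requires part-time, seasonal, or temporary) → not eligible.
Flexible Spending Account — benefits waiver on file ✓; 45 hrs/wk ≥ 25 ✓; dept Support ✗ → not eligible.
Short-Term Disability — status full-time ✓ (not excluded); benefits waiver on file ✓; 45 hrs/wk ≥ 32 ✓ → eligible.
Charitable Gift Match — status full-time ✓; service 5 months < 180 days ✗ → not eligible.
AD&D Coverage — benefits waiver on file ✓; site Madison ✗ (not Denver, Tampa, or Richmond) → not eligible.

Home Office Allowance, Mental Health Benefit, Childcare Subsidy, Short-Term Disability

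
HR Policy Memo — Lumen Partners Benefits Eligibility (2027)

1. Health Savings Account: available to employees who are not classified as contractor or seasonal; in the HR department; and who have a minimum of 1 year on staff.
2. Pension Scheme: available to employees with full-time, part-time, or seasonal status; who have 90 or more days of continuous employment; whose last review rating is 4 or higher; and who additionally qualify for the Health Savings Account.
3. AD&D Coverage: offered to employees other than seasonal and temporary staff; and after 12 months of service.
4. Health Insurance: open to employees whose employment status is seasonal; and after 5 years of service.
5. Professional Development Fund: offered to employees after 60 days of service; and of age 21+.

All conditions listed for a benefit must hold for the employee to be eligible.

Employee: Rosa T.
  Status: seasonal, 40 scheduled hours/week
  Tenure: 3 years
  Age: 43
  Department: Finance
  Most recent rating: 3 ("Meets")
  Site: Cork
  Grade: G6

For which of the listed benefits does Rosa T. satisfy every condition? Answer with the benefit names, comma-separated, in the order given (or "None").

Health Savings Account — status seasonal ✗ (excluded) → not eligible.
Pension Scheme — status seasonal ✓; service 3 years ≥ 90 days ✓; rating 3 < 4 ✗ → not eligible.
AD&D Coverage — status seasonal ✗ (excluded) → not eligible.
Health Insurance — status seasonal ✓; service 3 years < 5 years ✗ → not eligible.
Professional Development Fund — service 3 years ≥ 60 days ✓; age 43 ≥ 21 ✓ → eligible.

Professional Development Fund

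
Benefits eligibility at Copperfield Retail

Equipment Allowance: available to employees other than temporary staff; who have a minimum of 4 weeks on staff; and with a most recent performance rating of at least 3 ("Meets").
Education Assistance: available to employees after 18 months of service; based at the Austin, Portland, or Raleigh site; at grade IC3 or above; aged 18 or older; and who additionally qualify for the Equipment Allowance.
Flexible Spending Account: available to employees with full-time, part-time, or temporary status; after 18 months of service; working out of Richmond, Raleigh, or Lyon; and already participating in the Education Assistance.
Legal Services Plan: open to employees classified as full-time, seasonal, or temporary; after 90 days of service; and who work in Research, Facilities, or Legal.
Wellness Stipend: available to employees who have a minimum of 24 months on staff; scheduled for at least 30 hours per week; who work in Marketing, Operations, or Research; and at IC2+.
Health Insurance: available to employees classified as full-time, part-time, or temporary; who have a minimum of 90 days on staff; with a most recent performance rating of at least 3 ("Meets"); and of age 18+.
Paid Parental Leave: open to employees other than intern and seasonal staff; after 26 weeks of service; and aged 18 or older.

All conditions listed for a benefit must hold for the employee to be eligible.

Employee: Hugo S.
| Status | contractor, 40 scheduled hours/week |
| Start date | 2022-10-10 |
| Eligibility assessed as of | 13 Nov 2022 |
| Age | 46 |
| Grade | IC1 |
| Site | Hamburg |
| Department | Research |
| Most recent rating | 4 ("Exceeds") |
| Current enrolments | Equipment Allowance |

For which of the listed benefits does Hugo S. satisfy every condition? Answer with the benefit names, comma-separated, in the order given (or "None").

Service from 2022-10-10 to 13 Nov 2022: 34 days.
Equipment Allowance — status contractor ✓ (not excluded); service 34 days ≥ 4 weeks (≈28 days) ✓; rating 4 ≥ 3 ✓ → eligible.
Education Assistance — service 34 days < 18 months (≈540 days) ✗ → not eligible.
Flexible Spending Account — status contractor ✗ (requires full-time, part-time, or temporary) → not eligible.
Legal Services Plan — status contractor ✗ (requires full-time, seasonal, or temporary) → not eligible.
Wellness Stipend — service 34 days < 24 months (≈720 days) ✗ → not eligible.
Health Insurance — status contractor ✗ (requires full-time, part-time, or temporary) → not eligible.
Paid Parental Leave — status contractor ✓ (not excluded); service 34 days < 26 weeks (≈182 days) ✗ → not eligible.

Equipment Allowance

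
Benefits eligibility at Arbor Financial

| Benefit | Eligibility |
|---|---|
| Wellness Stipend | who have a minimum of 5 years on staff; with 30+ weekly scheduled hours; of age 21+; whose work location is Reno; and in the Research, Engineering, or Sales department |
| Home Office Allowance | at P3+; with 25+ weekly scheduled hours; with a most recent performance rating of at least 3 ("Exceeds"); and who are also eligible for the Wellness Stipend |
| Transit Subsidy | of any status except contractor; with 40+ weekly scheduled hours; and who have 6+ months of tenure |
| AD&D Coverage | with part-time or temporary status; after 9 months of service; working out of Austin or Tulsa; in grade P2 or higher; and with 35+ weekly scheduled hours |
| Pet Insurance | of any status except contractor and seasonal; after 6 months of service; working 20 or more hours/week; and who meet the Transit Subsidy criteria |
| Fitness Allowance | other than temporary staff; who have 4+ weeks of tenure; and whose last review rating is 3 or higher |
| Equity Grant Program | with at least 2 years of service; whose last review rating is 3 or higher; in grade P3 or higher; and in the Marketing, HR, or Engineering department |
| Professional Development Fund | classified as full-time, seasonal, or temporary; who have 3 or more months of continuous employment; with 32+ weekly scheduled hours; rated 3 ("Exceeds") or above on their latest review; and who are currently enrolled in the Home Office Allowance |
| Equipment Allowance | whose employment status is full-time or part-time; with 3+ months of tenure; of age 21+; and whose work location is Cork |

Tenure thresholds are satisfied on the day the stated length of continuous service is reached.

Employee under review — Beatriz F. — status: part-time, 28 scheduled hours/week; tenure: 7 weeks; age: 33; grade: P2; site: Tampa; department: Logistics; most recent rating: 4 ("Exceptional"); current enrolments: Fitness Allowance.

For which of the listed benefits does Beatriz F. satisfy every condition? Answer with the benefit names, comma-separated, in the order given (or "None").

Fitness Allowance

Wellness Stipend — service 7 weeks < 5 years (≈1825 days) ✗ → not eligible.
Home Office Allowance — grade P2 < P3 ✗ → not eligible.
Transit Subsidy — status part-time ✓ (not excluded); 28 hrs/wk < 40 ✗ → not eligible.
AD&D Coverage — status part-time ✓; service 7 weeks < 9 months (≈270 days) ✗ → not eligible.
Pet Insurance — status part-time ✓ (not excluded); service 7 weeks < 6 months (≈180 days) ✗ → not eligible.
Fitness Allowance — status part-time ✓ (not excluded); service 7 weeks ≥ 4 weeks ✓; rating 4 ≥ 3 ✓ → eligible.
Equity Grant Program — service 7 weeks < 2 years (≈730 days) ✗ → not eligible.
Professional Development Fund — status part-time ✗ (requires full-time, seasonal, or temporary) → not eligible.
Equipment Allowance — status part-time ✓; service 7 weeks < 3 months (≈90 days) ✗ → not eligible.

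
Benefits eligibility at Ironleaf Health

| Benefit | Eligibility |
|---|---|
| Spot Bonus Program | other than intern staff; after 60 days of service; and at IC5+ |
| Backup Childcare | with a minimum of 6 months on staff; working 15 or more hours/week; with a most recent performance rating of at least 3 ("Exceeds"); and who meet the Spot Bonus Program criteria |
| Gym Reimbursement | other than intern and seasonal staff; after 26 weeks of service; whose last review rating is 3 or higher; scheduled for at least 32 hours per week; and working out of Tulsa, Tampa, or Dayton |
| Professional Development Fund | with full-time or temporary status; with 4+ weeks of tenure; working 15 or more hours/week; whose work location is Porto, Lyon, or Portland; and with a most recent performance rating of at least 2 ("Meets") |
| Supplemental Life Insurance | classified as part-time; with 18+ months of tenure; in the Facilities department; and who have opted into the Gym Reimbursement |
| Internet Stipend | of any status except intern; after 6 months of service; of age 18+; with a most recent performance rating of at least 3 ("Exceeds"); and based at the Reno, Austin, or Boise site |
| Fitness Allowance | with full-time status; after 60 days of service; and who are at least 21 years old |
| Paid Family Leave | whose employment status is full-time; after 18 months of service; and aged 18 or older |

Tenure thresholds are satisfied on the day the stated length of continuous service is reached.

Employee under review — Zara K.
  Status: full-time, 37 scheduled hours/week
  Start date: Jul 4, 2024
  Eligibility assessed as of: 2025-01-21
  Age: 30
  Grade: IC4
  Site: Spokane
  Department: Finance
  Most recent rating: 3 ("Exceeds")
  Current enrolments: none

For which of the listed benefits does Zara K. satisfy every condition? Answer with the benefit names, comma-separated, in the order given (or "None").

Service from Jul 4, 2024 to 2025-01-21: 201 days.
Spot Bonus Program — status full-time ✓ (not excluded); service 201 days ≥ 60 days ✓; grade IC4 < IC5 ✗ → not eligible.
Backup Childcare — service 201 days ≥ 6 months (≈180 days) ✓; 37 hrs/wk ≥ 15 ✓; rating 3 ≥ 3 ✓; not eligible for Spot Bonus Program ✗ → not eligible.
Gym Reimbursement — status full-time ✓ (not excluded); service 201 days ≥ 26 weeks (≈182 days) ✓; rating 3 ≥ 3 ✓; 37 hrs/wk ≥ 32 ✓; site Spokane ✗ (not Tulsa, Tampa, or Dayton) → not eligible.
Professional Development Fund — status full-time ✓; service 201 days ≥ 4 weeks (≈28 days) ✓; 37 hrs/wk ≥ 15 ✓; site Spokane ✗ (not Porto, Lyon, or Portland) → not eligible.
Supplemental Life Insurance — status full-time ✗ (requires part-time) → not eligible.
Internet Stipend — status full-time ✓ (not excluded); service 201 days ≥ 6 months (≈180 days) ✓; age 30 ≥ 18 ✓; rating 3 ≥ 3 ✓; site Spokane ✗ (not Reno, Austin, or Boise) → not eligible.
Fitness Allowance — status full-time ✓; service 201 days ≥ 60 days ✓; age 30 ≥ 21 ✓ → eligible.
Paid Family Leave — status full-time ✓; service 201 days < 18 months (≈540 days) ✗ → not eligible.

Fitness Allowance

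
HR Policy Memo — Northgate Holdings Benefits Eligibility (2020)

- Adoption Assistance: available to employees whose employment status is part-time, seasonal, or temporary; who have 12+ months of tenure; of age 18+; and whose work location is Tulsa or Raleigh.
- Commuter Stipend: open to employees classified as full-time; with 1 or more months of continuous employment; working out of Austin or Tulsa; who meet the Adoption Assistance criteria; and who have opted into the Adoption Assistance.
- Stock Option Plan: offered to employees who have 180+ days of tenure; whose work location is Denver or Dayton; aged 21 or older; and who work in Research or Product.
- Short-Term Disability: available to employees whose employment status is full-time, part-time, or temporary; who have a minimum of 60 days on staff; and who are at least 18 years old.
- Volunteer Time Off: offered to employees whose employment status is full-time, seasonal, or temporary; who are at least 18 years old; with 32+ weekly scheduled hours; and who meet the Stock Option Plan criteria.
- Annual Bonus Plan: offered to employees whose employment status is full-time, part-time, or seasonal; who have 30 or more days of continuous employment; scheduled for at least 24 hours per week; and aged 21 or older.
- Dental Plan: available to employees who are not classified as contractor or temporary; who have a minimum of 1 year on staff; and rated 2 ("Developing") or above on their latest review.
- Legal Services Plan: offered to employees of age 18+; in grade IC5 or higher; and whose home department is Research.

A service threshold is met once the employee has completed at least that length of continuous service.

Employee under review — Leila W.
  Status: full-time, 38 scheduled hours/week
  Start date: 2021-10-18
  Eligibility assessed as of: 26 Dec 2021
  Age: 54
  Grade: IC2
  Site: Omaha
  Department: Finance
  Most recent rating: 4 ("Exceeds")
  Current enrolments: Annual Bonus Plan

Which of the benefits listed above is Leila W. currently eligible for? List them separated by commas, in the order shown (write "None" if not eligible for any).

Service from 2021-10-18 to 26 Dec 2021: 69 days.
Adoption Assistance — status full-time ✗ (requires part-time, seasonal, or temporary) → not eligible.
Commuter Stipend — status full-time ✓; service 69 days ≥ 1 month (≈30 days) ✓; site Omaha ✗ (not Austin or Tulsa) → not eligible.
Stock Option Plan — service 69 days < 180 days ✗ → not eligible.
Short-Term Disability — status full-time ✓; service 69 days ≥ 60 days ✓; age 54 ≥ 18 ✓ → eligible.
Volunteer Time Off — status full-time ✓; age 54 ≥ 18 ✓; 38 hrs/wk ≥ 32 ✓; not eligible for Stock Option Plan ✗ → not eligible.
Annual Bonus Plan — status full-time ✓; service 69 days ≥ 30 days ✓; 38 hrs/wk ≥ 24 ✓; age 54 ≥ 21 ✓ → eligible.
Dental Plan — status full-time ✓ (not excluded); service 69 days < 1 year (≈365 days) ✗ → not eligible.
Legal Services Plan — age 54 ≥ 18 ✓; grade IC2 < IC5 ✗ → not eligible.

Short-Term Disability, Annual Bonus Plan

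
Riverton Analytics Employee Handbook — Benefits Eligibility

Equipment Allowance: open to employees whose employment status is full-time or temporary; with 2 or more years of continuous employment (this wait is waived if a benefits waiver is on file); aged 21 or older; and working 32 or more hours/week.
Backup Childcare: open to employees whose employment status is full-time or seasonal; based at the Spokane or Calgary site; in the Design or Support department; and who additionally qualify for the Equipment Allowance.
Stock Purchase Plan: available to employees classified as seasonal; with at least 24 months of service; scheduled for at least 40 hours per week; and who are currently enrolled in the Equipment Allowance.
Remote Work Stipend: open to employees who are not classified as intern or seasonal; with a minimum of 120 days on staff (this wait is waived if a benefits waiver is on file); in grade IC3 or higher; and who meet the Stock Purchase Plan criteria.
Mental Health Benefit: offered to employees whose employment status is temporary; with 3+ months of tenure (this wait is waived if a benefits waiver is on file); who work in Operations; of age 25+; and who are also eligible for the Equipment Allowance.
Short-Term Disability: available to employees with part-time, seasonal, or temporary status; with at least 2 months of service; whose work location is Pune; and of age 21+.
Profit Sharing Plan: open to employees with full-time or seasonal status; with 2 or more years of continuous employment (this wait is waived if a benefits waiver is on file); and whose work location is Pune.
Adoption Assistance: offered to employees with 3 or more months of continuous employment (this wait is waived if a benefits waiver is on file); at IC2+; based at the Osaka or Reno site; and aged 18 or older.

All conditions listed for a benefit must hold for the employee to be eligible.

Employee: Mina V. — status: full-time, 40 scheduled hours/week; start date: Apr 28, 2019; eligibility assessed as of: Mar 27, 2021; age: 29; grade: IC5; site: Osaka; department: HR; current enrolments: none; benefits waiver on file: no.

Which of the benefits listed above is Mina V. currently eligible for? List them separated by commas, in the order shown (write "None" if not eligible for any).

Adoption Assistance

Service from Apr 28, 2019 to Mar 27, 2021: 699 days.
Equipment Allowance — status full-time ✓; no waiver, service 699 days < 2 years (≈730 days) ✗ → not eligible.
Backup Childcare — status full-time ✓; site Osaka ✗ (not Spokane or Calgary) → not eligible.
Stock Purchase Plan — status full-time ✗ (requires seasonal) → not eligible.
Remote Work Stipend — status full-time ✓ (not excluded); no waiver, service 699 days ≥ 120 days ✓; grade IC5 ≥ IC3 ✓; not eligible for Stock Purchase Plan ✗ → not eligible.
Mental Health Benefit — status full-time ✗ (requires temporary) → not eligible.
Short-Term Disability — status full-time ✗ (requires part-time, seasonal, or temporary) → not eligible.
Profit Sharing Plan — status full-time ✓; no waiver, service 699 days < 2 years (≈730 days) ✗ → not eligible.
Adoption Assistance — no waiver, service 699 days ≥ 3 months (≈90 days) ✓; grade IC5 ≥ IC2 ✓; site Osaka ✓; age 29 ≥ 18 ✓ → eligible.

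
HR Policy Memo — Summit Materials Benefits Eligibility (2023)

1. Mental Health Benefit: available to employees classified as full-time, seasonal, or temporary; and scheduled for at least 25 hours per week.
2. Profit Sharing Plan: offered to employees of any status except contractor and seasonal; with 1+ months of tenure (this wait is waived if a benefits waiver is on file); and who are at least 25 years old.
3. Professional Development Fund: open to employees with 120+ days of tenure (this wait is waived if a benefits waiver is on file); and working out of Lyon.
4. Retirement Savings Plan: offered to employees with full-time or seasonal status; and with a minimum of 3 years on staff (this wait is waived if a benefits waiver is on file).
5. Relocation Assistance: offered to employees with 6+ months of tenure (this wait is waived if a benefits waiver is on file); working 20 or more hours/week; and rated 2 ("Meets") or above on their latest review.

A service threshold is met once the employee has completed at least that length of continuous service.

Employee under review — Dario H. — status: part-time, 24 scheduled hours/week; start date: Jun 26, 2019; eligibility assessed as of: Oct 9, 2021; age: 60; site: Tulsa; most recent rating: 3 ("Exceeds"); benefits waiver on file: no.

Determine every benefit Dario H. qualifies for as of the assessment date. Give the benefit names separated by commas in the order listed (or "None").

Service from Jun 26, 2019 to Oct 9, 2021: 836 days.
Mental Health Benefit — status part-time ✗ (requires full-time, seasonal, or temporary) → not eligible.
Profit Sharing Plan — status part-time ✓ (not excluded); no waiver, service 836 days ≥ 1 month (≈30 days) ✓; age 60 ≥ 25 ✓ → eligible.
Professional Development Fund — no waiver, service 836 days ≥ 120 days ✓; site Tulsa ✗ (not Lyon) → not eligible.
Retirement Savings Plan — status part-time ✗ (requires full-time or seasonal) → not eligible.
Relocation Assistance — no waiver, service 836 days ≥ 6 months (≈180 days) ✓; 24 hrs/wk ≥ 20 ✓; rating 3 ≥ 2 ✓ → eligible.

Profit Sharing Plan, Relocation Assistance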